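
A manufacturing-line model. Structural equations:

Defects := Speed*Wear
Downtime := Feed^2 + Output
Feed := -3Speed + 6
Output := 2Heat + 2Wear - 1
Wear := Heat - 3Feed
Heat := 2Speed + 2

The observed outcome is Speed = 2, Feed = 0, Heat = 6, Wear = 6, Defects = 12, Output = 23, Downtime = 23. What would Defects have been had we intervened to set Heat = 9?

do(Heat=9) replaces the equation Heat := 2Speed + 2 with the constant Heat = 9.
Feed = -3Speed + 6  [with Speed=2]  = 0
Wear = Heat - 3Feed  [with Heat=9, Feed=0]  = 9
Defects = Speed*Wear  [with Speed=2, Wear=9]  = 18

18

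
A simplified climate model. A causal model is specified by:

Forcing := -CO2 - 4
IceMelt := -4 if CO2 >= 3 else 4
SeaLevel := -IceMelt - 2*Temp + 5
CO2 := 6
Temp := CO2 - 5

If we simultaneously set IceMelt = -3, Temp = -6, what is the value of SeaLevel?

20

The joint intervention fixes IceMelt = -3, Temp = -6, removing each variable's own equation.
SeaLevel = -IceMelt - 2*Temp + 5  [with IceMelt=-3, Temp=-6]  = 20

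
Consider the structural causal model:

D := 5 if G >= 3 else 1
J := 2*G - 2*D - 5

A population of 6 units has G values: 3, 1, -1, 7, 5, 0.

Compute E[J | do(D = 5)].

-10

The intervention sets D=5 in all 6 units regardless of G. Recomputing J per unit gives -9, -13, -17, -1, -5, -15; average -10.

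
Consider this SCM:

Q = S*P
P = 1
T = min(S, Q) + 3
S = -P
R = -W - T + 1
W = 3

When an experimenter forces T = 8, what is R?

The intervention breaks the incoming arrows to T: T = min(S, Q) + 3 no longer applies, and T = 8.
R = -W - T + 1  [with W=3, T=8]  = -10

-10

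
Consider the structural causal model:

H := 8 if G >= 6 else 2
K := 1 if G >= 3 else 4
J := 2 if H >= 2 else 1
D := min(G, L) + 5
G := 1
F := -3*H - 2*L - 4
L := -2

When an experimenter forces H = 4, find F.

-12

The intervention breaks the incoming arrows to H: H := 8 if G >= 6 else 2 no longer applies, and H = 4.
F = -3*H - 2*L - 4  [with H=4, L=-2]  = -12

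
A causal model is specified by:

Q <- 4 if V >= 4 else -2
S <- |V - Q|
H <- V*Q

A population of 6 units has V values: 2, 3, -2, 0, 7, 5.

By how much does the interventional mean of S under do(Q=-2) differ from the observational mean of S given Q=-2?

Every unit gets Q=-2 under the intervention. S values become 4, 5, 0, 2, 9, 7; E[S|do(Q=-2)] = 4.5.
Observing Q=-2 restricts to units where Q's equation naturally yields -2: V ∈ {2, 3, -2, 0}. In that subpopulation S = 4, 5, 0, 2, mean 2.75.
Difference = 4.5 − 2.75 = 1.75.

1.75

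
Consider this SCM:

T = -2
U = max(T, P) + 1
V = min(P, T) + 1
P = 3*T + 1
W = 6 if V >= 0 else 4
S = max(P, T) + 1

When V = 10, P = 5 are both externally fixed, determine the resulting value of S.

6

Setting V = 10, P = 5 by intervention discards those variables' equations.
S = max(P, T) + 1  [with P=5, T=-2]  = 6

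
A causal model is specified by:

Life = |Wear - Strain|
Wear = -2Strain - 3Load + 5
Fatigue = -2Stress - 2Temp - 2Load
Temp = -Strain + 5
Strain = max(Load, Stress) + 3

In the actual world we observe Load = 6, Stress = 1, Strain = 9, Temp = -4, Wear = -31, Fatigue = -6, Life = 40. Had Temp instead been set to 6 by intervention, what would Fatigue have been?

-26

Under do(Temp=6), the mechanism Temp = -Strain + 5 is discarded; Temp is fixed at 6.
Fatigue = -2Stress - 2Temp - 2Load  [with Stress=1, Temp=6, Load=6]  = -26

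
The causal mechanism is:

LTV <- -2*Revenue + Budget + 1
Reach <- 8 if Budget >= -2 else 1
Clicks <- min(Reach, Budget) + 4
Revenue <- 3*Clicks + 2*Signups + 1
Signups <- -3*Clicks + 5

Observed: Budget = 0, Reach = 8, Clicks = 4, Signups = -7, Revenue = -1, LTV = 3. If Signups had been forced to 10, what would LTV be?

Under do(Signups=10), the mechanism Signups <- -3*Clicks + 5 is discarded; Signups is fixed at 10.
Reach = 8 if Budget >= -2 else 1  [with Budget=0]  = 8
Clicks = min(Reach, Budget) + 4  [with Reach=8, Budget=0]  = 4
Revenue = 3*Clicks + 2*Signups + 1  [with Clicks=4, Signups=10]  = 33
LTV = -2*Revenue + Budget + 1  [with Revenue=33, Budget=0]  = -65

-65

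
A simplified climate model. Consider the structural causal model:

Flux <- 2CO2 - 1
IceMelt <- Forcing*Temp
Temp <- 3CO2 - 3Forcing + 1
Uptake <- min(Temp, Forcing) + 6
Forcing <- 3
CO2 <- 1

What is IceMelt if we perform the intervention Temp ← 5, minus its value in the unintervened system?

30

The intervention breaks the incoming arrows to Temp: Temp <- 3CO2 - 3Forcing + 1 no longer applies, and Temp = 5.
IceMelt = Forcing*Temp  [with Forcing=3, Temp=5]  = 15
Without intervention: Temp = 3CO2 - 3Forcing + 1  [with CO2=1, Forcing=3]  = -5; IceMelt = Forcing*Temp  [with Forcing=3, Temp=-5]  = -15.
Change = 15 − (-15) = 30.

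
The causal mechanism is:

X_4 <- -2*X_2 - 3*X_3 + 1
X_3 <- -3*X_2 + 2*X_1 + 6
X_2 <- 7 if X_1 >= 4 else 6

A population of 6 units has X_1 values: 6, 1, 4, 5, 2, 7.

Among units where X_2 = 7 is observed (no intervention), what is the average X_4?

-1

Observing X_2=7 restricts to units where X_2's equation naturally yields 7: X_1 ∈ {6, 4, 5, 7}. In that subpopulation X_4 = -4, 8, 2, -10, mean -1.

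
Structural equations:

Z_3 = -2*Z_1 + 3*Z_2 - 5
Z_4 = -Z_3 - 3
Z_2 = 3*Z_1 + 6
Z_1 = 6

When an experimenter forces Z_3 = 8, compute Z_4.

The intervention breaks the incoming arrows to Z_3: Z_3 = -2*Z_1 + 3*Z_2 - 5 no longer applies, and Z_3 = 8.
Z_4 = -Z_3 - 3  [with Z_3=8]  = -11

-11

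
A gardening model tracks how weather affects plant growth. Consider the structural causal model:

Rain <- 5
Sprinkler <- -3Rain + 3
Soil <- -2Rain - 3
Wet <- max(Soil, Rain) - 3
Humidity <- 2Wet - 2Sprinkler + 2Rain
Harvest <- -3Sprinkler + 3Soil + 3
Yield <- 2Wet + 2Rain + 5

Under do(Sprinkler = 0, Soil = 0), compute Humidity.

14

Under do(Sprinkler = 0, Soil = 0), each intervened variable's structural equation is replaced by its fixed value.
Wet = max(Soil, Rain) - 3  [with Soil=0, Rain=5]  = 2
Humidity = 2Wet - 2Sprinkler + 2Rain  [with Wet=2, Sprinkler=0, Rain=5]  = 14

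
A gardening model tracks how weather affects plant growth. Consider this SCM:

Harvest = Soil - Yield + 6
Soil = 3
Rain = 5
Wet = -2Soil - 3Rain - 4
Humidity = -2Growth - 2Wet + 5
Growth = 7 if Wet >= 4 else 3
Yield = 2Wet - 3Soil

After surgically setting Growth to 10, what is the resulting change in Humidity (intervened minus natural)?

Intervening sets Growth = 10 and removes its equation (Growth = 7 if Wet >= 4 else 3).
Wet = -2Soil - 3Rain - 4  [with Soil=3, Rain=5]  = -25
Humidity = -2Growth - 2Wet + 5  [with Growth=10, Wet=-25]  = 35
Without intervention: Wet = -2Soil - 3Rain - 4  [with Soil=3, Rain=5]  = -25; Growth = 7 if Wet >= 4 else 3  [with Wet=-25]  = 3; Humidity = -2Growth - 2Wet + 5  [with Growth=3, Wet=-25]  = 49.
Change = 35 − 49 = -14.

-14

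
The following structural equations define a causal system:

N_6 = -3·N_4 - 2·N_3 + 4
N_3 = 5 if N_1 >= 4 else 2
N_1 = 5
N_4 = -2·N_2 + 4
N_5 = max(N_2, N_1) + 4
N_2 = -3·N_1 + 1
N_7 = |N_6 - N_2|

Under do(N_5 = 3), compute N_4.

The intervention breaks the incoming arrows to N_5: N_5 = max(N_2, N_1) + 4 no longer applies, and N_5 = 3.
Since N_4 is not a descendant of the intervened variable, it is unaffected.
N_2 = -3·N_1 + 1  [with N_1=5]  = -14
N_4 = -2·N_2 + 4  [with N_2=-14]  = 32

32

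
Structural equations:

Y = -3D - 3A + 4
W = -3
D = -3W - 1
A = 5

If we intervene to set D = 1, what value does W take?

-3

Under do(D=1), the mechanism D = -3W - 1 is discarded; D is fixed at 1.
Since W is not a descendant of the intervened variable, it is unaffected.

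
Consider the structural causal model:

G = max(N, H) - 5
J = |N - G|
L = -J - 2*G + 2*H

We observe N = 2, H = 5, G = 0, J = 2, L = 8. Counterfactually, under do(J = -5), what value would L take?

15

Intervening sets J = -5 and removes its equation (J = |N - G|).
G = max(N, H) - 5  [with N=2, H=5]  = 0
L = -J - 2*G + 2*H  [with J=-5, G=0, H=5]  = 15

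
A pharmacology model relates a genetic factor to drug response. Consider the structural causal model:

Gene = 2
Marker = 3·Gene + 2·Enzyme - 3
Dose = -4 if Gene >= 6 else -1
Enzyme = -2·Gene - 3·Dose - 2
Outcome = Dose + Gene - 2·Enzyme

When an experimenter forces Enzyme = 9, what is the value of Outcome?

do(Enzyme=9) replaces the equation Enzyme = -2·Gene - 3·Dose - 2 with the constant Enzyme = 9.
Dose = -4 if Gene >= 6 else -1  [with Gene=2]  = -1
Outcome = Dose + Gene - 2·Enzyme  [with Dose=-1, Gene=2, Enzyme=9]  = -17

-17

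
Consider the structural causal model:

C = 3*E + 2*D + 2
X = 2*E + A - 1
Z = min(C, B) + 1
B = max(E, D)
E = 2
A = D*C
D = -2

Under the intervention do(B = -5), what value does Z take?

-4

Under do(B=-5), the mechanism B = max(E, D) is discarded; B is fixed at -5.
C = 3*E + 2*D + 2  [with E=2, D=-2]  = 4
Z = min(C, B) + 1  [with C=4, B=-5]  = -4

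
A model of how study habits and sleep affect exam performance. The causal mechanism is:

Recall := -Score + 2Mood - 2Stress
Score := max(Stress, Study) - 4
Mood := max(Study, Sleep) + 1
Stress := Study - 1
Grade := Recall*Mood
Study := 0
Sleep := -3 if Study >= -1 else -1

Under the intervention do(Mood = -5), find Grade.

20

Under do(Mood=-5), the mechanism Mood := max(Study, Sleep) + 1 is discarded; Mood is fixed at -5.
Stress = Study - 1  [with Study=0]  = -1
Score = max(Stress, Study) - 4  [with Stress=-1, Study=0]  = -4
Recall = -Score + 2Mood - 2Stress  [with Score=-4, Mood=-5, Stress=-1]  = -4
Grade = Recall*Mood  [with Recall=-4, Mood=-5]  = 20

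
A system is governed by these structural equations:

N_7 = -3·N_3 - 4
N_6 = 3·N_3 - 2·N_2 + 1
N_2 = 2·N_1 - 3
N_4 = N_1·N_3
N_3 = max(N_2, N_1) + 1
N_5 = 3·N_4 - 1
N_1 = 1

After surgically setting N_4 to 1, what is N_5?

Intervening sets N_4 = 1 and removes its equation (N_4 = N_1·N_3).
N_5 = 3·N_4 - 1  [with N_4=1]  = 2

2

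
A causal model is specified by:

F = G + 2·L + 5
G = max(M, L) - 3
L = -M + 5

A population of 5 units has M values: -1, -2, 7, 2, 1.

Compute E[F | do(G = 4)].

16.2

Every unit gets G=4 under the intervention. F values become 21, 23, 5, 15, 17; E[F|do(G=4)] = 16.2.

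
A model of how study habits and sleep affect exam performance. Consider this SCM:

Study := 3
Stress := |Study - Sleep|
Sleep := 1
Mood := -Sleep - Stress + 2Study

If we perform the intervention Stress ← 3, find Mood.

The intervention breaks the incoming arrows to Stress: Stress := |Study - Sleep| no longer applies, and Stress = 3.
Mood = -Sleep - Stress + 2Study  [with Sleep=1, Stress=3, Study=3]  = 2

2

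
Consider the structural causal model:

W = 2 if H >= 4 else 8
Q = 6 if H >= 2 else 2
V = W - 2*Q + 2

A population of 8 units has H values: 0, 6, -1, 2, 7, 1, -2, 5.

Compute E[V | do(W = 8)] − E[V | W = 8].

-2.4

do(W=8) breaks W's dependence on H. With W=8 fixed, V across the units is 6, -2, 6, -2, -2, 6, 6, -2, mean 2.
E[V|W=8] averages over only the 5 units with W=8 (H = 0, -1, 2, 1, -2): V = 6, 6, -2, 6, 6, mean 4.4.
Difference = 2 − 4.4 = -2.4.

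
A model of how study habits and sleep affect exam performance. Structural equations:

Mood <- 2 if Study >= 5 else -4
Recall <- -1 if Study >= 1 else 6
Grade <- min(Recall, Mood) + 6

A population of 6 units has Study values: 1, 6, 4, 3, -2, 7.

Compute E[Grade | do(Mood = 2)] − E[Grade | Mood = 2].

0.5

Under do(Mood=2), Mood's equation is replaced by Mood=2 for every unit. Per-unit Grade: 5, 5, 5, 5, 8, 5. Mean = 5.5.
Conditioning on Mood=2 selects the 2 unit(s) with Study ∈ {6, 7}. Their Grade values: 5, 5. Mean = 5.
Difference = 5.5 − 5 = 0.5.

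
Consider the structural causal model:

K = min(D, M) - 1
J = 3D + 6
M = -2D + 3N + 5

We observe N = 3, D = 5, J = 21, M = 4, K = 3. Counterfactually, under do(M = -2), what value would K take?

Intervening sets M = -2 and removes its equation (M = -2D + 3N + 5).
K = min(D, M) - 1  [with D=5, M=-2]  = -3

-3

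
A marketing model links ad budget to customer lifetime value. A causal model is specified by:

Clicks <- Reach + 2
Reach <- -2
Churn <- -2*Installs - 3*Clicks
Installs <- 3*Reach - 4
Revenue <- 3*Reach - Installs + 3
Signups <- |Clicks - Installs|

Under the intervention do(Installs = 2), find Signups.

2

The intervention breaks the incoming arrows to Installs: Installs <- 3*Reach - 4 no longer applies, and Installs = 2.
Clicks = Reach + 2  [with Reach=-2]  = 0
Signups = |Clicks - Installs|  [with Clicks=0, Installs=2]  = 2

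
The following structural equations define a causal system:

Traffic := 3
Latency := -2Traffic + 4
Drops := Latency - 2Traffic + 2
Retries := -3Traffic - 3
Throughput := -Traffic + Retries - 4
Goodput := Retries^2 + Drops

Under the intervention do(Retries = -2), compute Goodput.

Under do(Retries=-2), the mechanism Retries := -3Traffic - 3 is discarded; Retries is fixed at -2.
Latency = -2Traffic + 4  [with Traffic=3]  = -2
Drops = Latency - 2Traffic + 2  [with Latency=-2, Traffic=3]  = -6
Goodput = Retries^2 + Drops  [with Retries=-2, Drops=-6]  = -2

-2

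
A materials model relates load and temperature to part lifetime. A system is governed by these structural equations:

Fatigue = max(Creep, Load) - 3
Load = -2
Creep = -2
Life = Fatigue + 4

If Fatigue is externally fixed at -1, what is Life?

The intervention breaks the incoming arrows to Fatigue: Fatigue = max(Creep, Load) - 3 no longer applies, and Fatigue = -1.
Life = Fatigue + 4  [with Fatigue=-1]  = 3

3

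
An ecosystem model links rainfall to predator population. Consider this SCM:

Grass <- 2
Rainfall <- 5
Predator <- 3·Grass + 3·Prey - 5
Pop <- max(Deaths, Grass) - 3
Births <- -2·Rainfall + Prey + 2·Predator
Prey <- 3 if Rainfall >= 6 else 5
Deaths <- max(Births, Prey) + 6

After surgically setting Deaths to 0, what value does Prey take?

do(Deaths=0) replaces the equation Deaths <- max(Births, Prey) + 6 with the constant Deaths = 0.
Prey is not downstream of the intervention, so its value is determined by the original equations.
Prey = 3 if Rainfall >= 6 else 5  [with Rainfall=5]  = 5

5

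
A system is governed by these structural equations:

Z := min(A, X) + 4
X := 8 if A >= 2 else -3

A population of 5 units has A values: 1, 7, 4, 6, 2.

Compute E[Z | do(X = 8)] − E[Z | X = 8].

-0.75

do(X=8) breaks X's dependence on A. With X=8 fixed, Z across the units is 5, 11, 8, 10, 6, mean 8.
E[Z|X=8] averages over only the 4 units with X=8 (A = 7, 4, 6, 2): Z = 11, 8, 10, 6, mean 8.75.
Difference = 8 − 8.75 = -0.75.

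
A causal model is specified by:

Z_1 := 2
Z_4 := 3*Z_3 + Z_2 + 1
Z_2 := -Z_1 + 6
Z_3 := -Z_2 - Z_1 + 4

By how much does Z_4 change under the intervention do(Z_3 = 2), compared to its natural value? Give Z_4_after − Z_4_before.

12

The intervention breaks the incoming arrows to Z_3: Z_3 := -Z_2 - Z_1 + 4 no longer applies, and Z_3 = 2.
Z_2 = -Z_1 + 6  [with Z_1=2]  = 4
Z_4 = 3*Z_3 + Z_2 + 1  [with Z_3=2, Z_2=4]  = 11
Without intervention: Z_2 = -Z_1 + 6  [with Z_1=2]  = 4; Z_3 = -Z_2 - Z_1 + 4  [with Z_2=4, Z_1=2]  = -2; Z_4 = 3*Z_3 + Z_2 + 1  [with Z_3=-2, Z_2=4]  = -1.
Change = 11 − (-1) = 12.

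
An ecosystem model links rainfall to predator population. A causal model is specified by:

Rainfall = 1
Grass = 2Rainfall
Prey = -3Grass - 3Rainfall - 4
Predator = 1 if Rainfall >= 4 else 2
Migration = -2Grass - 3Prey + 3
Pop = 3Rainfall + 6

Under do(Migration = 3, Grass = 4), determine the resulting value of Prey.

Setting Migration = 3, Grass = 4 by intervention discards those variables' equations.
Prey = -3Grass - 3Rainfall - 4  [with Grass=4, Rainfall=1]  = -19

-19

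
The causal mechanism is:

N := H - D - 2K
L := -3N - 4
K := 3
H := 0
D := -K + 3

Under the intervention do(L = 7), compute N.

The intervention breaks the incoming arrows to L: L := -3N - 4 no longer applies, and L = 7.
Since N is not a descendant of the intervened variable, it is unaffected.
D = -K + 3  [with K=3]  = 0
N = H - D - 2K  [with H=0, D=0, K=3]  = -6

-6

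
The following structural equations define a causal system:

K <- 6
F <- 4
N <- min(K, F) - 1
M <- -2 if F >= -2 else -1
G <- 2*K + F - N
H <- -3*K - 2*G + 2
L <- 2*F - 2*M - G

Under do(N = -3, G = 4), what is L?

8

Setting N = -3, G = 4 by intervention discards those variables' equations.
M = -2 if F >= -2 else -1  [with F=4]  = -2
L = 2*F - 2*M - G  [with F=4, M=-2, G=4]  = 8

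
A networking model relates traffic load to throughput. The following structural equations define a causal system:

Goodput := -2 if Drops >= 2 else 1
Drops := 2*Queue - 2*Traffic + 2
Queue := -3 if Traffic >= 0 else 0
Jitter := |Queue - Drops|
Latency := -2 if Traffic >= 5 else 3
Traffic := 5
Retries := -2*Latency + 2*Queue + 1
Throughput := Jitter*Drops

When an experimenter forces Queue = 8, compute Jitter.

The intervention breaks the incoming arrows to Queue: Queue := -3 if Traffic >= 0 else 0 no longer applies, and Queue = 8.
Drops = 2*Queue - 2*Traffic + 2  [with Queue=8, Traffic=5]  = 8
Jitter = |Queue - Drops|  [with Queue=8, Drops=8]  = 0

0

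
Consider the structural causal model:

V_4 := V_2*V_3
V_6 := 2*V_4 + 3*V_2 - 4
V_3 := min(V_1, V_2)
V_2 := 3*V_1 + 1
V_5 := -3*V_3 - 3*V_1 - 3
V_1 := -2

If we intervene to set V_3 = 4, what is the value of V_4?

-20

The intervention breaks the incoming arrows to V_3: V_3 := min(V_1, V_2) no longer applies, and V_3 = 4.
V_2 = 3*V_1 + 1  [with V_1=-2]  = -5
V_4 = V_2*V_3  [with V_2=-5, V_3=4]  = -20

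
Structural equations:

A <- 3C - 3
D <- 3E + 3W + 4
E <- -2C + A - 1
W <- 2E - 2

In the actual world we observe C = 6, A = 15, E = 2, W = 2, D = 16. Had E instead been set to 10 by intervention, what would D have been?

88

do(E=10) replaces the equation E <- -2C + A - 1 with the constant E = 10.
W = 2E - 2  [with E=10]  = 18
D = 3E + 3W + 4  [with E=10, W=18]  = 88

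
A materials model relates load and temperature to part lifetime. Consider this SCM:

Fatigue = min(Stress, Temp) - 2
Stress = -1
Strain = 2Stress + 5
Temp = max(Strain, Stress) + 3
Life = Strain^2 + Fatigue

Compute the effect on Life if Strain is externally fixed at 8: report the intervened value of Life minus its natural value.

do(Strain=8) replaces the equation Strain = 2Stress + 5 with the constant Strain = 8.
Temp = max(Strain, Stress) + 3  [with Strain=8, Stress=-1]  = 11
Fatigue = min(Stress, Temp) - 2  [with Stress=-1, Temp=11]  = -3
Life = Strain^2 + Fatigue  [with Strain=8, Fatigue=-3]  = 61
Without intervention: Strain = 2Stress + 5  [with Stress=-1]  = 3; Temp = max(Strain, Stress) + 3  [with Strain=3, Stress=-1]  = 6; Fatigue = min(Stress, Temp) - 2  [with Stress=-1, Temp=6]  = -3; Life = Strain^2 + Fatigue  [with Strain=3, Fatigue=-3]  = 6.
Change = 61 − 6 = 55.

55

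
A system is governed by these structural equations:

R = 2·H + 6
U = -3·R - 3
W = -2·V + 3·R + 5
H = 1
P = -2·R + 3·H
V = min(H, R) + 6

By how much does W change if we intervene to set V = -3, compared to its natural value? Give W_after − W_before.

The intervention breaks the incoming arrows to V: V = min(H, R) + 6 no longer applies, and V = -3.
R = 2·H + 6  [with H=1]  = 8
W = -2·V + 3·R + 5  [with V=-3, R=8]  = 35
Without intervention: R = 2·H + 6  [with H=1]  = 8; V = min(H, R) + 6  [with H=1, R=8]  = 7; W = -2·V + 3·R + 5  [with V=7, R=8]  = 15.
Change = 35 − 15 = 20.

20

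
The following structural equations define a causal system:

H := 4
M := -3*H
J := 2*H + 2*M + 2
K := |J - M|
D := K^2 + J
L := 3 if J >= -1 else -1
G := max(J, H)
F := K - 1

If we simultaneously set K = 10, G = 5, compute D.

86

Setting K = 10, G = 5 by intervention discards those variables' equations.
M = -3*H  [with H=4]  = -12
J = 2*H + 2*M + 2  [with H=4, M=-12]  = -14
D = K^2 + J  [with K=10, J=-14]  = 86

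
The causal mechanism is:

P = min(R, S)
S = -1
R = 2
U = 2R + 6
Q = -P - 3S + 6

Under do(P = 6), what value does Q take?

3

The intervention breaks the incoming arrows to P: P = min(R, S) no longer applies, and P = 6.
Q = -P - 3S + 6  [with P=6, S=-1]  = 3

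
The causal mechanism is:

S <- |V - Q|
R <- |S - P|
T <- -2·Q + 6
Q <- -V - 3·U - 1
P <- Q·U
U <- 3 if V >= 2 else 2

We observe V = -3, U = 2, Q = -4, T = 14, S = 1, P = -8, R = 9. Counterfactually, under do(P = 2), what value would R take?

Intervening sets P = 2 and removes its equation (P <- Q·U).
U = 3 if V >= 2 else 2  [with V=-3]  = 2
Q = -V - 3·U - 1  [with V=-3, U=2]  = -4
S = |V - Q|  [with V=-3, Q=-4]  = 1
R = |S - P|  [with S=1, P=2]  = 1

1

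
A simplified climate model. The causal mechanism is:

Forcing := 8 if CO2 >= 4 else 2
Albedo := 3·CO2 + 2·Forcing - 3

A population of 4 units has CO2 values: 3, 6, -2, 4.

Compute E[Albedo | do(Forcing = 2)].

9.25

The intervention sets Forcing=2 in all 4 units regardless of CO2. Recomputing Albedo per unit gives 10, 19, -5, 13; average 9.25.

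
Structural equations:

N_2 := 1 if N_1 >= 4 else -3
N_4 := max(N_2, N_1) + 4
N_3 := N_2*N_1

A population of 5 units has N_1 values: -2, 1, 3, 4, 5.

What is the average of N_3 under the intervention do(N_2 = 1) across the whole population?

2.2

Under do(N_2=1), N_2's equation is replaced by N_2=1 for every unit. Per-unit N_3: -2, 1, 3, 4, 5. Mean = 2.2.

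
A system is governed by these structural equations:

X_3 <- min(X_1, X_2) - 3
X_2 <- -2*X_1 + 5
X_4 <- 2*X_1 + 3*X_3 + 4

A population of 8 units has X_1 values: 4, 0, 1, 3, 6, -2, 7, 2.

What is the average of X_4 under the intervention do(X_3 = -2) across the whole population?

Every unit gets X_3=-2 under the intervention. X_4 values become 6, -2, 0, 4, 10, -6, 12, 2; E[X_4|do(X_3=-2)] = 3.25.

3.25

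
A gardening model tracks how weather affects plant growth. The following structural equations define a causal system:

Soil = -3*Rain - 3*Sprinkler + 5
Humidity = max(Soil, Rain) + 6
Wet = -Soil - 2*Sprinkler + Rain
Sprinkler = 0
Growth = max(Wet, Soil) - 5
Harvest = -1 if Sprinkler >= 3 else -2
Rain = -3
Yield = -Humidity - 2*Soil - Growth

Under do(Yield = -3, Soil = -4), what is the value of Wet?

1

The joint intervention fixes Yield = -3, Soil = -4, removing each variable's own equation.
Wet = -Soil - 2*Sprinkler + Rain  [with Soil=-4, Sprinkler=0, Rain=-3]  = 1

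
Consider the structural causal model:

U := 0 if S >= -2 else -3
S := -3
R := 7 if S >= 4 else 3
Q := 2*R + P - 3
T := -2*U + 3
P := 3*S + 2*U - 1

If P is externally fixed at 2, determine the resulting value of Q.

5

Intervening sets P = 2 and removes its equation (P := 3*S + 2*U - 1).
R = 7 if S >= 4 else 3  [with S=-3]  = 3
Q = 2*R + P - 3  [with R=3, P=2]  = 5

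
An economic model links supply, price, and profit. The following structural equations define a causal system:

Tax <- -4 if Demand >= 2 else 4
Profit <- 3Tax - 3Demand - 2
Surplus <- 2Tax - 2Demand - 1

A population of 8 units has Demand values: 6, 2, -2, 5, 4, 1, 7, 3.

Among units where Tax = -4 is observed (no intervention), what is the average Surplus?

-18

Conditioning on Tax=-4 selects the 6 unit(s) with Demand ∈ {6, 2, 5, 4, 7, 3}. Their Surplus values: -21, -13, -19, -17, -23, -15. Mean = -18.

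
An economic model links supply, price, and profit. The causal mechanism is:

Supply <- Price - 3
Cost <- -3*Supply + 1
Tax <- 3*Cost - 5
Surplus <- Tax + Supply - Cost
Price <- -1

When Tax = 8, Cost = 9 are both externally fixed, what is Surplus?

The joint intervention fixes Tax = 8, Cost = 9, removing each variable's own equation.
Supply = Price - 3  [with Price=-1]  = -4
Surplus = Tax + Supply - Cost  [with Tax=8, Supply=-4, Cost=9]  = -5

-5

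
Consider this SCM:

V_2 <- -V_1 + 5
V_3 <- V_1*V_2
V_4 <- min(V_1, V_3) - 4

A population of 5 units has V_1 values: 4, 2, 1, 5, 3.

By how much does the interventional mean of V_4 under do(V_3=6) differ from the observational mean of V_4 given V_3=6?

The intervention sets V_3=6 in all 5 units regardless of V_1. Recomputing V_4 per unit gives 0, -2, -3, 1, -1; average -1.
E[V_4|V_3=6] averages over only the 2 units with V_3=6 (V_1 = 2, 3): V_4 = -2, -1, mean -1.5.
Difference = -1 − (-1.5) = 0.5.

0.5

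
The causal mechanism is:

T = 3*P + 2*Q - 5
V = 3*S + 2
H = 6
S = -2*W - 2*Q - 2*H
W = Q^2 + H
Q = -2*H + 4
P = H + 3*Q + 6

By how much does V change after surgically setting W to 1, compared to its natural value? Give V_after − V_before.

do(W=1) replaces the equation W = Q^2 + H with the constant W = 1.
Q = -2*H + 4  [with H=6]  = -8
S = -2*W - 2*Q - 2*H  [with W=1, Q=-8, H=6]  = 2
V = 3*S + 2  [with S=2]  = 8
Without intervention: Q = -2*H + 4  [with H=6]  = -8; W = Q^2 + H  [with Q=-8, H=6]  = 70; S = -2*W - 2*Q - 2*H  [with W=70, Q=-8, H=6]  = -136; V = 3*S + 2  [with S=-136]  = -406.
Change = 8 − (-406) = 414.

414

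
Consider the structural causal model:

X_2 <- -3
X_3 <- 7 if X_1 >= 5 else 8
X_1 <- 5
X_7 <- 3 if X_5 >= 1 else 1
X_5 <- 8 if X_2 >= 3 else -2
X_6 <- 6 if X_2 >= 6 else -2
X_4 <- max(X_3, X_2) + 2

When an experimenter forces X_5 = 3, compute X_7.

3

Under do(X_5=3), the mechanism X_5 <- 8 if X_2 >= 3 else -2 is discarded; X_5 is fixed at 3.
X_7 = 3 if X_5 >= 1 else 1  [with X_5=3]  = 3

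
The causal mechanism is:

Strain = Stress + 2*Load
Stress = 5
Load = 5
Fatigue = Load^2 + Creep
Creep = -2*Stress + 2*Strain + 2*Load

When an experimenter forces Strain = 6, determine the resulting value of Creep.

12

The intervention breaks the incoming arrows to Strain: Strain = Stress + 2*Load no longer applies, and Strain = 6.
Creep = -2*Stress + 2*Strain + 2*Load  [with Stress=5, Strain=6, Load=5]  = 12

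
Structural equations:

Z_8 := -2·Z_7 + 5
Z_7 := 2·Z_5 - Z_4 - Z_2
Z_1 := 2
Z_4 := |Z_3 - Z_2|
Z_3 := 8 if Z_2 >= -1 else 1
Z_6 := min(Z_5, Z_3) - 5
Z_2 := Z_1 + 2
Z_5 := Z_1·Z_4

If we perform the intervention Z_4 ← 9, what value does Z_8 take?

do(Z_4=9) replaces the equation Z_4 := |Z_3 - Z_2| with the constant Z_4 = 9.
Z_2 = Z_1 + 2  [with Z_1=2]  = 4
Z_5 = Z_1·Z_4  [with Z_1=2, Z_4=9]  = 18
Z_7 = 2·Z_5 - Z_4 - Z_2  [with Z_5=18, Z_4=9, Z_2=4]  = 23
Z_8 = -2·Z_7 + 5  [with Z_7=23]  = -41

-41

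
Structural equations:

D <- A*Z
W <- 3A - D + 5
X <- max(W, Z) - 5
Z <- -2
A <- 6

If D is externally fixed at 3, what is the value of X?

15

do(D=3) replaces the equation D <- A*Z with the constant D = 3.
W = 3A - D + 5  [with A=6, D=3]  = 20
X = max(W, Z) - 5  [with W=20, Z=-2]  = 15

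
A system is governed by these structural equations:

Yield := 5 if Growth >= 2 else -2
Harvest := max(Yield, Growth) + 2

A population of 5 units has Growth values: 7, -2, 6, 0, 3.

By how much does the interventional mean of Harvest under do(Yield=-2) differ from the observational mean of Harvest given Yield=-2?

The intervention sets Yield=-2 in all 5 units regardless of Growth. Recomputing Harvest per unit gives 9, 0, 8, 2, 5; average 4.8.
Conditioning on Yield=-2 selects the 2 unit(s) with Growth ∈ {-2, 0}. Their Harvest values: 0, 2. Mean = 1.
Difference = 4.8 − 1 = 3.8.

3.8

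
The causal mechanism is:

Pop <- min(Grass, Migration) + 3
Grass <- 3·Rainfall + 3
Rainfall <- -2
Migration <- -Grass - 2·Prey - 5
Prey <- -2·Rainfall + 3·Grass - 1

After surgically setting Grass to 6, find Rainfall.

-2

Under do(Grass=6), the mechanism Grass <- 3·Rainfall + 3 is discarded; Grass is fixed at 6.
Rainfall is not downstream of the intervention, so its value is determined by the original equations.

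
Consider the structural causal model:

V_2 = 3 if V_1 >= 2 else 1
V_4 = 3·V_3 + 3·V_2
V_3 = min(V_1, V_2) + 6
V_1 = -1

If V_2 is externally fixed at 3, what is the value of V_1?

-1

Under do(V_2=3), the mechanism V_2 = 3 if V_1 >= 2 else 1 is discarded; V_2 is fixed at 3.
V_1 is not downstream of the intervention, so its value is determined by the original equations.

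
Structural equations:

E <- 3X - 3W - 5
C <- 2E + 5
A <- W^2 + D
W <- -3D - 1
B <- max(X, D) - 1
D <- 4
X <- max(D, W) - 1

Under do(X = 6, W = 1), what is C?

The joint intervention fixes X = 6, W = 1, removing each variable's own equation.
E = 3X - 3W - 5  [with X=6, W=1]  = 10
C = 2E + 5  [with E=10]  = 25

25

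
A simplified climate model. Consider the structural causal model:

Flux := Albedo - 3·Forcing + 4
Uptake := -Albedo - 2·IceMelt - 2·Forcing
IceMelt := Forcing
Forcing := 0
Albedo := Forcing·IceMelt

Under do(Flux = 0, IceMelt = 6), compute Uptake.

The joint intervention fixes Flux = 0, IceMelt = 6, removing each variable's own equation.
Albedo = Forcing·IceMelt  [with Forcing=0, IceMelt=6]  = 0
Uptake = -Albedo - 2·IceMelt - 2·Forcing  [with Albedo=0, IceMelt=6, Forcing=0]  = -12

-12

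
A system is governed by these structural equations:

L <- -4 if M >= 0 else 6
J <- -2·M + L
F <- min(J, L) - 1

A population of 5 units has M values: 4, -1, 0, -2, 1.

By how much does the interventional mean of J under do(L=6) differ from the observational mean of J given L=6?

do(L=6) breaks L's dependence on M. With L=6 fixed, J across the units is -2, 8, 6, 10, 4, mean 5.2.
Observing L=6 restricts to units where L's equation naturally yields 6: M ∈ {-1, -2}. In that subpopulation J = 8, 10, mean 9.
Difference = 5.2 − 9 = -3.8.

-3.8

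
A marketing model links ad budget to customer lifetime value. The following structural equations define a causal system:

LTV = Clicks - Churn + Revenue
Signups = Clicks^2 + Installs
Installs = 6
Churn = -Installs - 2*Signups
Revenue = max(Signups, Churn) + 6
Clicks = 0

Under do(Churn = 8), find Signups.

Under do(Churn=8), the mechanism Churn = -Installs - 2*Signups is discarded; Churn is fixed at 8.
Since Signups is not a descendant of the intervened variable, it is unaffected.
Signups = Clicks^2 + Installs  [with Clicks=0, Installs=6]  = 6

6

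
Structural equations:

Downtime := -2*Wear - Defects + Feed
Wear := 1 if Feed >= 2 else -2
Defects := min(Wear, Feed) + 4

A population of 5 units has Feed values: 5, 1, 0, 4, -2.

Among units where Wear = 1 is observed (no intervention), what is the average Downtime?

E[Downtime|Wear=1] averages over only the 2 units with Wear=1 (Feed = 5, 4): Downtime = -2, -3, mean -2.5.

-2.5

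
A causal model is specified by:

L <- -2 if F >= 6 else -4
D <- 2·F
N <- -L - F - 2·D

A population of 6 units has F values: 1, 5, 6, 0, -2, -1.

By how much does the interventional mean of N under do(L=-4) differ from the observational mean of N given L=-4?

Under do(L=-4), L's equation is replaced by L=-4 for every unit. Per-unit N: -1, -21, -26, 4, 14, 9. Mean = -3.5.
E[N|L=-4] averages over only the 5 units with L=-4 (F = 1, 5, 0, -2, -1): N = -1, -21, 4, 14, 9, mean 1.
Difference = -3.5 − 1 = -4.5.

-4.5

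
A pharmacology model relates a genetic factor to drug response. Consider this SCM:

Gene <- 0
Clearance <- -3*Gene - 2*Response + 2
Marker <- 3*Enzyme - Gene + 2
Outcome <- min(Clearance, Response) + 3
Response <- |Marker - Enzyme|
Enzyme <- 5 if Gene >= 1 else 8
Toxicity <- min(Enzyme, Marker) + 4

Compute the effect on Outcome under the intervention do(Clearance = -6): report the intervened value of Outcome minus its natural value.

Intervening sets Clearance = -6 and removes its equation (Clearance <- -3*Gene - 2*Response + 2).
Enzyme = 5 if Gene >= 1 else 8  [with Gene=0]  = 8
Marker = 3*Enzyme - Gene + 2  [with Enzyme=8, Gene=0]  = 26
Response = |Marker - Enzyme|  [with Marker=26, Enzyme=8]  = 18
Outcome = min(Clearance, Response) + 3  [with Clearance=-6, Response=18]  = -3
Without intervention: Enzyme = 5 if Gene >= 1 else 8  [with Gene=0]  = 8; Marker = 3*Enzyme - Gene + 2  [with Enzyme=8, Gene=0]  = 26; Response = |Marker - Enzyme|  [with Marker=26, Enzyme=8]  = 18; Clearance = -3*Gene - 2*Response + 2  [with Gene=0, Response=18]  = -34; Outcome = min(Clearance, Response) + 3  [with Clearance=-34, Response=18]  = -31.
Change = -3 − (-31) = 28.

28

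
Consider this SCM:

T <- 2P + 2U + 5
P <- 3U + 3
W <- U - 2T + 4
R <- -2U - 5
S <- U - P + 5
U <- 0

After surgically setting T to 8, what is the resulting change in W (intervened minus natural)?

do(T=8) replaces the equation T <- 2P + 2U + 5 with the constant T = 8.
W = U - 2T + 4  [with U=0, T=8]  = -12
Without intervention: P = 3U + 3  [with U=0]  = 3; T = 2P + 2U + 5  [with P=3, U=0]  = 11; W = U - 2T + 4  [with U=0, T=11]  = -18.
Change = -12 − (-18) = 6.

6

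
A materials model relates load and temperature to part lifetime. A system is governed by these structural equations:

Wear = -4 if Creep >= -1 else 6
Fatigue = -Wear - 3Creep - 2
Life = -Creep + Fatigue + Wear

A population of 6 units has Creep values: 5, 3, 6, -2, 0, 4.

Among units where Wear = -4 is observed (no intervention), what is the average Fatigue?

Conditioning on Wear=-4 selects the 5 unit(s) with Creep ∈ {5, 3, 6, 0, 4}. Their Fatigue values: -13, -7, -16, 2, -10. Mean = -8.8.

-8.8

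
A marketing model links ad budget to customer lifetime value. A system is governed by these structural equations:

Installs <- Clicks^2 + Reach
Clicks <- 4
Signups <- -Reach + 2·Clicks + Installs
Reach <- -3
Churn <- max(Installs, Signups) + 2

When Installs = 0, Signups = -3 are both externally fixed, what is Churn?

2

Setting Installs = 0, Signups = -3 by intervention discards those variables' equations.
Churn = max(Installs, Signups) + 2  [with Installs=0, Signups=-3]  = 2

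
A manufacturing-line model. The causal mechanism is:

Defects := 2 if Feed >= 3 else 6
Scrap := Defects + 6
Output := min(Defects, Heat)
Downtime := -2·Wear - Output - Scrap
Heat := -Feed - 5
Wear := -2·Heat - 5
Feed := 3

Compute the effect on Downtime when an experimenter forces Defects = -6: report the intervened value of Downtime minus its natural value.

The intervention breaks the incoming arrows to Defects: Defects := 2 if Feed >= 3 else 6 no longer applies, and Defects = -6.
Heat = -Feed - 5  [with Feed=3]  = -8
Wear = -2·Heat - 5  [with Heat=-8]  = 11
Scrap = Defects + 6  [with Defects=-6]  = 0
Output = min(Defects, Heat)  [with Defects=-6, Heat=-8]  = -8
Downtime = -2·Wear - Output - Scrap  [with Wear=11, Output=-8, Scrap=0]  = -14
Without intervention: Heat = -Feed - 5  [with Feed=3]  = -8; Wear = -2·Heat - 5  [with Heat=-8]  = 11; Defects = 2 if Feed >= 3 else 6  [with Feed=3]  = 2; Scrap = Defects + 6  [with Defects=2]  = 8; Output = min(Defects, Heat)  [with Defects=2, Heat=-8]  = -8; Downtime = -2·Wear - Output - Scrap  [with Wear=11, Output=-8, Scrap=8]  = -22.
Change = -14 − (-22) = 8.

8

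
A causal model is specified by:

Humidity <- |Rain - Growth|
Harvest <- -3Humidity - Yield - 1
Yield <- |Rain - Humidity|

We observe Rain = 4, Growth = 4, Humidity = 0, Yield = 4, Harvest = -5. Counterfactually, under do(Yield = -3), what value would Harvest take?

Intervening sets Yield = -3 and removes its equation (Yield <- |Rain - Humidity|).
Humidity = |Rain - Growth|  [with Rain=4, Growth=4]  = 0
Harvest = -3Humidity - Yield - 1  [with Humidity=0, Yield=-3]  = 2

2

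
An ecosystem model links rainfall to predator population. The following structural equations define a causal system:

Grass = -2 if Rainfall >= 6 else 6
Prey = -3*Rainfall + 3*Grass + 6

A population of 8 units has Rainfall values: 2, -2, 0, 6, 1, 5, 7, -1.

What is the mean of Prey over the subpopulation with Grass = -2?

-19.5

Observing Grass=-2 restricts to units where Grass's equation naturally yields -2: Rainfall ∈ {6, 7}. In that subpopulation Prey = -18, -21, mean -19.5.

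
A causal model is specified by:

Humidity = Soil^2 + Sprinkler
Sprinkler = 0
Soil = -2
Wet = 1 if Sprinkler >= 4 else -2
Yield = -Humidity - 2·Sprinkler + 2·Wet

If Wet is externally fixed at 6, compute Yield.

8

do(Wet=6) replaces the equation Wet = 1 if Sprinkler >= 4 else -2 with the constant Wet = 6.
Humidity = Soil^2 + Sprinkler  [with Soil=-2, Sprinkler=0]  = 4
Yield = -Humidity - 2·Sprinkler + 2·Wet  [with Humidity=4, Sprinkler=0, Wet=6]  = 8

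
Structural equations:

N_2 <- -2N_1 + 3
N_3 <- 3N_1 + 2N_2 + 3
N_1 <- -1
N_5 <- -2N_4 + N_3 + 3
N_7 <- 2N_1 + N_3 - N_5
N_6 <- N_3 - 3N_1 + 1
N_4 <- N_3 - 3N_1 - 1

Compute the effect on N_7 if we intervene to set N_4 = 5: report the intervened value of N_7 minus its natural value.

-14

The intervention breaks the incoming arrows to N_4: N_4 <- N_3 - 3N_1 - 1 no longer applies, and N_4 = 5.
N_2 = -2N_1 + 3  [with N_1=-1]  = 5
N_3 = 3N_1 + 2N_2 + 3  [with N_1=-1, N_2=5]  = 10
N_5 = -2N_4 + N_3 + 3  [with N_4=5, N_3=10]  = 3
N_7 = 2N_1 + N_3 - N_5  [with N_1=-1, N_3=10, N_5=3]  = 5
Without intervention: N_2 = -2N_1 + 3  [with N_1=-1]  = 5; N_3 = 3N_1 + 2N_2 + 3  [with N_1=-1, N_2=5]  = 10; N_4 = N_3 - 3N_1 - 1  [with N_3=10, N_1=-1]  = 12; N_5 = -2N_4 + N_3 + 3  [with N_4=12, N_3=10]  = -11; N_7 = 2N_1 + N_3 - N_5  [with N_1=-1, N_3=10, N_5=-11]  = 19.
Change = 5 − 19 = -14.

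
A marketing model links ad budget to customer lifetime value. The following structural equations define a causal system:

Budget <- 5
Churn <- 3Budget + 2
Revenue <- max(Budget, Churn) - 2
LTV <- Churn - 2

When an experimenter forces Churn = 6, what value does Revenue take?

4

The intervention breaks the incoming arrows to Churn: Churn <- 3Budget + 2 no longer applies, and Churn = 6.
Revenue = max(Budget, Churn) - 2  [with Budget=5, Churn=6]  = 4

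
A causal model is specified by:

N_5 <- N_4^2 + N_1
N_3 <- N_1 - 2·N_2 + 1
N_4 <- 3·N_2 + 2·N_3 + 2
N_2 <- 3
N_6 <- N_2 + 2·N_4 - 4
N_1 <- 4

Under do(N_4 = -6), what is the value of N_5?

40

Intervening sets N_4 = -6 and removes its equation (N_4 <- 3·N_2 + 2·N_3 + 2).
N_5 = N_4^2 + N_1  [with N_4=-6, N_1=4]  = 40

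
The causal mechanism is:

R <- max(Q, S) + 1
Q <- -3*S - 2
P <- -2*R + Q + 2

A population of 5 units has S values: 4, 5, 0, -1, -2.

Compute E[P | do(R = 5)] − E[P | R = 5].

-0.6

The intervention sets R=5 in all 5 units regardless of S. Recomputing P per unit gives -22, -25, -10, -7, -4; average -13.6.
Observing R=5 restricts to units where R's equation naturally yields 5: S ∈ {4, -2}. In that subpopulation P = -22, -4, mean -13.
Difference = -13.6 − (-13) = -0.6.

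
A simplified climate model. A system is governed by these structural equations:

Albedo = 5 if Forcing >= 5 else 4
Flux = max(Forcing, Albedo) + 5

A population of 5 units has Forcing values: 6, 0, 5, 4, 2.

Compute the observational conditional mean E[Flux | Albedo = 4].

Conditioning on Albedo=4 selects the 3 unit(s) with Forcing ∈ {0, 4, 2}. Their Flux values: 9, 9, 9. Mean = 9.

9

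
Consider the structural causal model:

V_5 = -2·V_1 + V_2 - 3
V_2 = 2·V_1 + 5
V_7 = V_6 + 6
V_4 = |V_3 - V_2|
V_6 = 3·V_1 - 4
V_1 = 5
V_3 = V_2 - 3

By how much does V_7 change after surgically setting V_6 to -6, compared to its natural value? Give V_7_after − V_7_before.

-17

Intervening sets V_6 = -6 and removes its equation (V_6 = 3·V_1 - 4).
V_7 = V_6 + 6  [with V_6=-6]  = 0
Without intervention: V_6 = 3·V_1 - 4  [with V_1=5]  = 11; V_7 = V_6 + 6  [with V_6=11]  = 17.
Change = 0 − 17 = -17.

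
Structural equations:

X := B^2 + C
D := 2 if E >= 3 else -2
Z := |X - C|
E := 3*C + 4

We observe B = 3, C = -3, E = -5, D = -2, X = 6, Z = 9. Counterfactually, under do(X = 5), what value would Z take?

8

The intervention breaks the incoming arrows to X: X := B^2 + C no longer applies, and X = 5.
Z = |X - C|  [with X=5, C=-3]  = 8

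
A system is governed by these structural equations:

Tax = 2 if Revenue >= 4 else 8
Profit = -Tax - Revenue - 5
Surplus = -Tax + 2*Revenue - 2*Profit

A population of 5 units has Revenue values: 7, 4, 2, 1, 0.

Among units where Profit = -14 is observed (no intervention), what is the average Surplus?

31

Observing Profit=-14 restricts to units where Profit's equation naturally yields -14: Revenue ∈ {7, 1}. In that subpopulation Surplus = 40, 22, mean 31.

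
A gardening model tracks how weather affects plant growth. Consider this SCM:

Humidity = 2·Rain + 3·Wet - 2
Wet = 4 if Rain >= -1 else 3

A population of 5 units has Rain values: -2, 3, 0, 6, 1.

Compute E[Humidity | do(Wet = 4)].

13.2

Every unit gets Wet=4 under the intervention. Humidity values become 6, 16, 10, 22, 12; E[Humidity|do(Wet=4)] = 13.2.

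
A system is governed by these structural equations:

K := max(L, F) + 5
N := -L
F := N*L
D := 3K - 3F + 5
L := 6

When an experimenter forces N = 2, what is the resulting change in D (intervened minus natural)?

do(N=2) replaces the equation N := -L with the constant N = 2.
F = N*L  [with N=2, L=6]  = 12
K = max(L, F) + 5  [with L=6, F=12]  = 17
D = 3K - 3F + 5  [with K=17, F=12]  = 20
Without intervention: N = -L  [with L=6]  = -6; F = N*L  [with N=-6, L=6]  = -36; K = max(L, F) + 5  [with L=6, F=-36]  = 11; D = 3K - 3F + 5  [with K=11, F=-36]  = 146.
Change = 20 − 146 = -126.

-126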